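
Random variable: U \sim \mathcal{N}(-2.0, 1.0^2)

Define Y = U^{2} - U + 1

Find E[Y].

E[Y] = 1*E[U²] - 1*E[U] + 1
E[U] = -2
E[U²] = Var(U) + (E[U])² = 1 + 4 = 5
E[Y] = 1*5 - 1*(-2) + 1 = 8

8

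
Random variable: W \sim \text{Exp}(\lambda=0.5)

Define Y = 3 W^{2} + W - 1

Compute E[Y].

E[Y] = 3*E[W²] + 1*E[W] - 1
E[W] = 2
E[W²] = Var(W) + (E[W])² = 4 + 4 = 8
E[Y] = 3*8 + 1*2 - 1 = 25

25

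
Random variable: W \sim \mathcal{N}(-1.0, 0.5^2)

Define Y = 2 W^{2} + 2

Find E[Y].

E[Y] = 2*E[W²] + 2
E[W] = -1
E[W²] = Var(W) + (E[W])² = 0.25 + 1 = 1.25
E[Y] = 2*1.25 + 2 = 4.5

4.5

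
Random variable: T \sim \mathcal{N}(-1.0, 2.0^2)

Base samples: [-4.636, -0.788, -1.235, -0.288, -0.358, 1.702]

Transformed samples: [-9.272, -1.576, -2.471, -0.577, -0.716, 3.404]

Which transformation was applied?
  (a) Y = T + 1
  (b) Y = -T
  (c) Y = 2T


Checking option (c) Y = 2T:
  T = -4.636 -> Y = -9.272 ✓
  T = -0.788 -> Y = -1.576 ✓
  T = -1.235 -> Y = -2.471 ✓
All samples match this transformation.

(c) 2T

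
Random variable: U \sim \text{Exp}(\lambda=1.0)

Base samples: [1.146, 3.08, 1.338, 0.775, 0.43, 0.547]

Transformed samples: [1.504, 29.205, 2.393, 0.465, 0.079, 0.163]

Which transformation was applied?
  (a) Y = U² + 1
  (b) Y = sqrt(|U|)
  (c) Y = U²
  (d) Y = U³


Checking option (d) Y = U³:
  U = 1.146 -> Y = 1.504 ✓
  U = 3.08 -> Y = 29.205 ✓
  U = 1.338 -> Y = 2.393 ✓
All samples match this transformation.

(d) U³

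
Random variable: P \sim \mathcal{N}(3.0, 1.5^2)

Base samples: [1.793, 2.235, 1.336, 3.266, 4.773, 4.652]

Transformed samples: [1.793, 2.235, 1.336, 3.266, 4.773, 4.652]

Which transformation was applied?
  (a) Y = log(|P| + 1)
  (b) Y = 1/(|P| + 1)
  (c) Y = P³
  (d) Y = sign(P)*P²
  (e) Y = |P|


Checking option (e) Y = |P|:
  P = 1.793 -> Y = 1.793 ✓
  P = 2.235 -> Y = 2.235 ✓
  P = 1.336 -> Y = 1.336 ✓
All samples match this transformation.

(e) |P|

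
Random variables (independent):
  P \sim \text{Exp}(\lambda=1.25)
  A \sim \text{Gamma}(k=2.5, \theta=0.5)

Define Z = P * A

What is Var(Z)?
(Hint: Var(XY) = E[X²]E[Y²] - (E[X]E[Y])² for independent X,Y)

Var(XY) = E[X²]E[Y²] - (E[X]E[Y])²
E[P] = 0.8, Var(P) = 0.64
E[A] = 1.25, Var(A) = 0.625
E[P²] = 0.64 + 0.8² = 1.28
E[A²] = 0.625 + 1.25² = 2.1875
Var(Z) = 1.28*2.1875 - (0.8*1.25)²
= 2.8 - 1 = 1.8

1.8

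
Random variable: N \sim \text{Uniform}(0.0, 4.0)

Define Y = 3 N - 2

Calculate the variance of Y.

For Y = aN + b: Var(Y) = a² * Var(N)
Var(N) = (4 - 0)^2/12 = 1.3333333
Var(Y) = 3² * 1.3333333 = 9 * 1.3333333 = 12

12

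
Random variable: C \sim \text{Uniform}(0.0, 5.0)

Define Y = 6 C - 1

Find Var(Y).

For Y = aC + b: Var(Y) = a² * Var(C)
Var(C) = (5 - 0)^2/12 = 2.0833333
Var(Y) = 6² * 2.0833333 = 36 * 2.0833333 = 75

75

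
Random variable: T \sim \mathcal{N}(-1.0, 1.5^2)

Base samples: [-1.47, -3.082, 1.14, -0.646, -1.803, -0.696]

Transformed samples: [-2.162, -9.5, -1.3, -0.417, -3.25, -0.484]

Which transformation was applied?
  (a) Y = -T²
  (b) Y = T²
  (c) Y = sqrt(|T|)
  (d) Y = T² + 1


Checking option (a) Y = -T²:
  T = -1.47 -> Y = -2.162 ✓
  T = -3.082 -> Y = -9.5 ✓
  T = 1.14 -> Y = -1.3 ✓
All samples match this transformation.

(a) -T²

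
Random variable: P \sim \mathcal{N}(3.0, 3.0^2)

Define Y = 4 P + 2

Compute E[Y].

For Y = 4P + 2:
E[Y] = 4 * E[P] + 2
E[P] = 3.0 = 3
E[Y] = 4 * 3 + 2 = 14

14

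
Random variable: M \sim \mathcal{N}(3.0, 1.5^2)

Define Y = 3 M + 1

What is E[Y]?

For Y = 3M + 1:
E[Y] = 3 * E[M] + 1
E[M] = 3.0 = 3
E[Y] = 3 * 3 + 1 = 10

10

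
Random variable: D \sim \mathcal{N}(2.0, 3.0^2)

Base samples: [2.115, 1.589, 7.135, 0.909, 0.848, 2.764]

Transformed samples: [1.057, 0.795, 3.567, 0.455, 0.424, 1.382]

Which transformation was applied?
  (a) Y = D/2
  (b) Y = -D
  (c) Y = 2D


Checking option (a) Y = D/2:
  D = 2.115 -> Y = 1.057 ✓
  D = 1.589 -> Y = 0.795 ✓
  D = 7.135 -> Y = 3.567 ✓
All samples match this transformation.

(a) D/2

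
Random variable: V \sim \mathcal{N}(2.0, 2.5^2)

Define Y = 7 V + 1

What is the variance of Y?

For Y = aV + b: Var(Y) = a² * Var(V)
Var(V) = 2.5^2 = 6.25
Var(Y) = 7² * 6.25 = 49 * 6.25 = 306.25

306.25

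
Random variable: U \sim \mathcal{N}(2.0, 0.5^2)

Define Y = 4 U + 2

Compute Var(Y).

For Y = aU + b: Var(Y) = a² * Var(U)
Var(U) = 0.5^2 = 0.25
Var(Y) = 4² * 0.25 = 16 * 0.25 = 4

4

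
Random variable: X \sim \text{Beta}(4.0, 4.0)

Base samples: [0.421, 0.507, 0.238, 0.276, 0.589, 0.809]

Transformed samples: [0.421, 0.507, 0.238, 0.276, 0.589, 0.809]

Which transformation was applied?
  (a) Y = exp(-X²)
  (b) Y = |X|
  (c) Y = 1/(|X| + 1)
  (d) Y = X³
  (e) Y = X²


Checking option (b) Y = |X|:
  X = 0.421 -> Y = 0.421 ✓
  X = 0.507 -> Y = 0.507 ✓
  X = 0.238 -> Y = 0.238 ✓
All samples match this transformation.

(b) |X|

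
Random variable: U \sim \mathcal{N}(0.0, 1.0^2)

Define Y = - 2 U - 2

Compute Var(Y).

For Y = aU + b: Var(Y) = a² * Var(U)
Var(U) = 1.0^2 = 1
Var(Y) = (-2)² * 1 = 4 * 1 = 4

4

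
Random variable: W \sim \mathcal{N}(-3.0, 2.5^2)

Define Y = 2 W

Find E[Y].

For Y = 2W:
E[Y] = 2 * E[W]
E[W] = -3.0 = -3
E[Y] = 2 * (-3) = -6

-6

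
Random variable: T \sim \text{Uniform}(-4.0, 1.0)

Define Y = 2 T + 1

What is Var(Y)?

For Y = aT + b: Var(Y) = a² * Var(T)
Var(T) = (1 + 4)^2/12 = 2.0833333
Var(Y) = 2² * 2.0833333 = 4 * 2.0833333 = 8.3333333

8.3333333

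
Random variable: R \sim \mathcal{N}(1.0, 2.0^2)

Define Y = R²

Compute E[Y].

Using E[X²] = Var(X) + (E[X])²:
E[R] = 1
Var(R) = 2.0^2 = 4
E[R²] = 4 + 1² = 4 + 1 = 5

5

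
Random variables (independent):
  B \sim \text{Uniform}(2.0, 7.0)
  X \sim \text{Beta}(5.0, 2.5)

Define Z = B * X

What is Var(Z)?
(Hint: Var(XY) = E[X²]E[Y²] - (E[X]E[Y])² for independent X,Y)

Var(XY) = E[X²]E[Y²] - (E[X]E[Y])²
E[B] = 4.5, Var(B) = 2.0833333
E[X] = 0.66666667, Var(X) = 0.026143791
E[B²] = 2.0833333 + 4.5² = 22.333333
E[X²] = 0.026143791 + 0.66666667² = 0.47058824
Var(Z) = 22.333333*0.47058824 - (4.5*0.66666667)²
= 10.509804 - 9 = 1.5098039

1.5098039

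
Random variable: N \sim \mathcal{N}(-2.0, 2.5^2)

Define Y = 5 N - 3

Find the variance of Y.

For Y = aN + b: Var(Y) = a² * Var(N)
Var(N) = 2.5^2 = 6.25
Var(Y) = 5² * 6.25 = 25 * 6.25 = 156.25

156.25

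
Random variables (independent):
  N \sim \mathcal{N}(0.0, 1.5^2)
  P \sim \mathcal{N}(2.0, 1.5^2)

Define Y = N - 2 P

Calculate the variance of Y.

For independent RVs: Var(aX + bY) = a²Var(X) + b²Var(Y)
Var(N) = 2.25
Var(P) = 2.25
Var(Y) = 1²*2.25 + (-2)²*2.25
= 1*2.25 + 4*2.25 = 11.25

11.25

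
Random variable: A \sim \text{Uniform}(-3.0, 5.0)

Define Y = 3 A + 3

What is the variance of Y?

For Y = aA + b: Var(Y) = a² * Var(A)
Var(A) = (5 + 3)^2/12 = 5.3333333
Var(Y) = 3² * 5.3333333 = 9 * 5.3333333 = 48

48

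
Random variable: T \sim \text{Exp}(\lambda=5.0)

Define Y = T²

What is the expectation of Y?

E[T²] = Var(T) + (E[T])² = 0.04 + 0.04 = 0.08

0.08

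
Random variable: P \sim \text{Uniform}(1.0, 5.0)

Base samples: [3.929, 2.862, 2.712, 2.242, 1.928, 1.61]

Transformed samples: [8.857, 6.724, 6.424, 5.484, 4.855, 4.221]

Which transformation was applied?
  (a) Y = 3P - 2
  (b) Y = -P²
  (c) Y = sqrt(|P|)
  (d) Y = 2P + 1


Checking option (d) Y = 2P + 1:
  P = 3.929 -> Y = 8.857 ✓
  P = 2.862 -> Y = 6.724 ✓
  P = 2.712 -> Y = 6.424 ✓
All samples match this transformation.

(d) 2P + 1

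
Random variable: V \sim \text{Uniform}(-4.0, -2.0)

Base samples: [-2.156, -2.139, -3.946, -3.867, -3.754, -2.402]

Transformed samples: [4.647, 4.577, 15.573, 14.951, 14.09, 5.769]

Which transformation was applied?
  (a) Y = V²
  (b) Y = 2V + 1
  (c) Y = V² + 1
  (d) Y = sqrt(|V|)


Checking option (a) Y = V²:
  V = -2.156 -> Y = 4.647 ✓
  V = -2.139 -> Y = 4.577 ✓
  V = -3.946 -> Y = 15.573 ✓
All samples match this transformation.

(a) V²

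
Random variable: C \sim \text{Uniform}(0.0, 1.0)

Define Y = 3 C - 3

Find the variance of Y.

For Y = aC + b: Var(Y) = a² * Var(C)
Var(C) = (1 - 0)^2/12 = 0.083333333
Var(Y) = 3² * 0.083333333 = 9 * 0.083333333 = 0.75

0.75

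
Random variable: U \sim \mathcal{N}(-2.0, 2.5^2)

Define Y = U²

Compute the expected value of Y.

E[U²] = Var(U) + (E[U])² = 6.25 + 4 = 10.25

10.25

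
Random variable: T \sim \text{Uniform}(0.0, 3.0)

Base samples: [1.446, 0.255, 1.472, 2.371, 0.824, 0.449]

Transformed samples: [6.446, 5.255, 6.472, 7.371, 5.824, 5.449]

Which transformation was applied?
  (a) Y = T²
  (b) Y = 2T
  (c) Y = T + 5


Checking option (c) Y = T + 5:
  T = 1.446 -> Y = 6.446 ✓
  T = 0.255 -> Y = 5.255 ✓
  T = 1.472 -> Y = 6.472 ✓
All samples match this transformation.

(c) T + 5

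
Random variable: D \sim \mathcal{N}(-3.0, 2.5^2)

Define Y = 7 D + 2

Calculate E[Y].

For Y = 7D + 2:
E[Y] = 7 * E[D] + 2
E[D] = -3.0 = -3
E[Y] = 7 * (-3) + 2 = -19

-19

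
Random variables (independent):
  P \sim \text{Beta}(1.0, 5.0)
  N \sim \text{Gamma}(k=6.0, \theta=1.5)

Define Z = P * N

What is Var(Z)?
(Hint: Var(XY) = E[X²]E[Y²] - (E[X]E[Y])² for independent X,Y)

Var(XY) = E[X²]E[Y²] - (E[X]E[Y])²
E[P] = 0.16666667, Var(P) = 0.01984127
E[N] = 9, Var(N) = 13.5
E[P²] = 0.01984127 + 0.16666667² = 0.047619048
E[N²] = 13.5 + 9² = 94.5
Var(Z) = 0.047619048*94.5 - (0.16666667*9)²
= 4.5 - 2.25 = 2.25

2.25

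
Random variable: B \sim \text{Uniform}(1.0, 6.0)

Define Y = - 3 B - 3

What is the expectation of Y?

For Y = -3B - 3:
E[Y] = -3 * E[B] - 3
E[B] = (1 + 6)/2 = 3.5
E[Y] = -3 * 3.5 - 3 = -13.5

-13.5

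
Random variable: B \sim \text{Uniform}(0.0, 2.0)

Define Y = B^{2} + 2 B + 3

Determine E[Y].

E[Y] = 1*E[B²] + 2*E[B] + 3
E[B] = 1
E[B²] = Var(B) + (E[B])² = 0.33333333 + 1 = 1.3333333
E[Y] = 1*1.3333333 + 2*1 + 3 = 6.3333333

6.3333333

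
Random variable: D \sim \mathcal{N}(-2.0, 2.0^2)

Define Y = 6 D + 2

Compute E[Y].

For Y = 6D + 2:
E[Y] = 6 * E[D] + 2
E[D] = -2.0 = -2
E[Y] = 6 * (-2) + 2 = -10

-10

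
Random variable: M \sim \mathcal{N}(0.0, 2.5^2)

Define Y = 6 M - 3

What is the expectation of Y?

For Y = 6M - 3:
E[Y] = 6 * E[M] - 3
E[M] = 0.0 = 0
E[Y] = 6 * 0 - 3 = -3

-3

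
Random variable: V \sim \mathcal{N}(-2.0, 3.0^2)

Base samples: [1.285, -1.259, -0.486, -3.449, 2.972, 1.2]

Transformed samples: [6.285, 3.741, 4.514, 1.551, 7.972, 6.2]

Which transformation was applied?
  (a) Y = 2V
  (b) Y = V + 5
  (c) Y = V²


Checking option (b) Y = V + 5:
  V = 1.285 -> Y = 6.285 ✓
  V = -1.259 -> Y = 3.741 ✓
  V = -0.486 -> Y = 4.514 ✓
All samples match this transformation.

(b) V + 5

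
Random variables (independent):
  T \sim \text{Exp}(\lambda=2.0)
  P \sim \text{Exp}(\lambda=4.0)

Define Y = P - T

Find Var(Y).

For independent RVs: Var(aX + bY) = a²Var(X) + b²Var(Y)
Var(T) = 0.25
Var(P) = 0.0625
Var(Y) = (-1)²*0.25 + 1²*0.0625
= 1*0.25 + 1*0.0625 = 0.3125

0.3125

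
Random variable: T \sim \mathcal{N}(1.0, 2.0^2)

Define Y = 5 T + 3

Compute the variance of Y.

For Y = aT + b: Var(Y) = a² * Var(T)
Var(T) = 2.0^2 = 4
Var(Y) = 5² * 4 = 25 * 4 = 100

100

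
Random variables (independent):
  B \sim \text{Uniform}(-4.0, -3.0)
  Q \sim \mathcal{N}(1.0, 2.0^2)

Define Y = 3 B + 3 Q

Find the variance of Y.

For independent RVs: Var(aX + bY) = a²Var(X) + b²Var(Y)
Var(B) = 0.083333333
Var(Q) = 4
Var(Y) = 3²*0.083333333 + 3²*4
= 9*0.083333333 + 9*4 = 36.75

36.75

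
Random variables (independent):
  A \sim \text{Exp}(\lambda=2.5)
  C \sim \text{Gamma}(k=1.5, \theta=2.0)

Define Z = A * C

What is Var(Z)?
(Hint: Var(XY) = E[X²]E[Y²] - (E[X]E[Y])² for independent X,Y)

Var(XY) = E[X²]E[Y²] - (E[X]E[Y])²
E[A] = 0.4, Var(A) = 0.16
E[C] = 3, Var(C) = 6
E[A²] = 0.16 + 0.4² = 0.32
E[C²] = 6 + 3² = 15
Var(Z) = 0.32*15 - (0.4*3)²
= 4.8 - 1.44 = 3.36

3.36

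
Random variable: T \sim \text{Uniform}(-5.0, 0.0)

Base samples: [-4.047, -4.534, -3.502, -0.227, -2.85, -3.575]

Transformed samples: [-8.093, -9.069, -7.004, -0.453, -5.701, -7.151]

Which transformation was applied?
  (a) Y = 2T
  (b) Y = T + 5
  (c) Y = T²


Checking option (a) Y = 2T:
  T = -4.047 -> Y = -8.093 ✓
  T = -4.534 -> Y = -9.069 ✓
  T = -3.502 -> Y = -7.004 ✓
All samples match this transformation.

(a) 2T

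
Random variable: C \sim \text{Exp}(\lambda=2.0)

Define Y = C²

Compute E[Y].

Using E[X²] = Var(X) + (E[X])²:
E[C] = 0.5
Var(C) = 1/2.0^2 = 0.25
E[C²] = 0.25 + 0.5² = 0.25 + 0.25 = 0.5

0.5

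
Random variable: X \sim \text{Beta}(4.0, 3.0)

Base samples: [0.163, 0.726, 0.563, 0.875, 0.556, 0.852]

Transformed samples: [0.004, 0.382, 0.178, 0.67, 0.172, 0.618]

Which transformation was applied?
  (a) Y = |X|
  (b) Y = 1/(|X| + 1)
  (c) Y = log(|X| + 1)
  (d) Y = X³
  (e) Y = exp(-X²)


Checking option (d) Y = X³:
  X = 0.163 -> Y = 0.004 ✓
  X = 0.726 -> Y = 0.382 ✓
  X = 0.563 -> Y = 0.178 ✓
All samples match this transformation.

(d) X³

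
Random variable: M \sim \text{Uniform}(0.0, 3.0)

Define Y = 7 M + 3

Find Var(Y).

For Y = aM + b: Var(Y) = a² * Var(M)
Var(M) = (3 - 0)^2/12 = 0.75
Var(Y) = 7² * 0.75 = 49 * 0.75 = 36.75

36.75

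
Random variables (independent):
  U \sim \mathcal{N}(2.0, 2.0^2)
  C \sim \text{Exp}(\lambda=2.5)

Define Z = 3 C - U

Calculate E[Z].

E[Z] = -1*E[U] + 3*E[C]
E[U] = 2
E[C] = 0.4
E[Z] = -1*2 + 3*0.4 = -0.8

-0.8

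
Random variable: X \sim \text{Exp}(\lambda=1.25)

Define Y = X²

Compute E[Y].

E[X²] = Var(X) + (E[X])² = 0.64 + 0.64 = 1.28

1.28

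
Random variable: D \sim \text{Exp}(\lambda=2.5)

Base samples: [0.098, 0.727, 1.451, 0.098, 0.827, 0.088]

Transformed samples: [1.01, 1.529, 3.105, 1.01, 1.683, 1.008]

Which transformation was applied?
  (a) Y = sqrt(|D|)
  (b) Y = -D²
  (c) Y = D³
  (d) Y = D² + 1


Checking option (d) Y = D² + 1:
  D = 0.098 -> Y = 1.01 ✓
  D = 0.727 -> Y = 1.529 ✓
  D = 1.451 -> Y = 3.105 ✓
All samples match this transformation.

(d) D² + 1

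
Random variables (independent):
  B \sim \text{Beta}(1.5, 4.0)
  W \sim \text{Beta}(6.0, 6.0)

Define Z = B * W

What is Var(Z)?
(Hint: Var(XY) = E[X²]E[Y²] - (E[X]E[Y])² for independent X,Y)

Var(XY) = E[X²]E[Y²] - (E[X]E[Y])²
E[B] = 0.27272727, Var(B) = 0.03051494
E[W] = 0.5, Var(W) = 0.019230769
E[B²] = 0.03051494 + 0.27272727² = 0.1048951
E[W²] = 0.019230769 + 0.5² = 0.26923077
Var(Z) = 0.1048951*0.26923077 - (0.27272727*0.5)²
= 0.02824099 - 0.018595041 = 0.0096459485

0.0096459485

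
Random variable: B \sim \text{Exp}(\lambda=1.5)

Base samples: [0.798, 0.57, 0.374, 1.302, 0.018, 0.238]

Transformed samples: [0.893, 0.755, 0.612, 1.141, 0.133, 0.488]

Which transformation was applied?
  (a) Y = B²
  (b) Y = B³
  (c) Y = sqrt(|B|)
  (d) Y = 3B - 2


Checking option (c) Y = sqrt(|B|):
  B = 0.798 -> Y = 0.893 ✓
  B = 0.57 -> Y = 0.755 ✓
  B = 0.374 -> Y = 0.612 ✓
All samples match this transformation.

(c) sqrt(|B|)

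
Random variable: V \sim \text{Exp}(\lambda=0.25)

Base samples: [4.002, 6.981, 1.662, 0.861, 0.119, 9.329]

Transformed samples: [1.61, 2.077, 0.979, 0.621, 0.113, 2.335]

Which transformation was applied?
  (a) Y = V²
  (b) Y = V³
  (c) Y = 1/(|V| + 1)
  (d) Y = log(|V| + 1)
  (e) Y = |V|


Checking option (d) Y = log(|V| + 1):
  V = 4.002 -> Y = 1.61 ✓
  V = 6.981 -> Y = 2.077 ✓
  V = 1.662 -> Y = 0.979 ✓
All samples match this transformation.

(d) log(|V| + 1)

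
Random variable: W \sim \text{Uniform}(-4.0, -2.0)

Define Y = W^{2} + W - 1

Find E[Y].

E[Y] = 1*E[W²] + 1*E[W] - 1
E[W] = -3
E[W²] = Var(W) + (E[W])² = 0.33333333 + 9 = 9.3333333
E[Y] = 1*9.3333333 + 1*(-3) - 1 = 5.3333333

5.3333333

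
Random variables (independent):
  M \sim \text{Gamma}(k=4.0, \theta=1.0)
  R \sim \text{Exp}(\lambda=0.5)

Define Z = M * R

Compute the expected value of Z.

For independent RVs: E[XY] = E[X]*E[Y]
E[M] = 4
E[R] = 2
E[Z] = 4 * 2 = 8

8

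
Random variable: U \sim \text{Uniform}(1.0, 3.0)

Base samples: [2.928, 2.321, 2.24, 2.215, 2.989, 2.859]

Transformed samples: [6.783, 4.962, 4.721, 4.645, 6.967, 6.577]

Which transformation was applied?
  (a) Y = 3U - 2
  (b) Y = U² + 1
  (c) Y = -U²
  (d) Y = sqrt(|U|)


Checking option (a) Y = 3U - 2:
  U = 2.928 -> Y = 6.783 ✓
  U = 2.321 -> Y = 4.962 ✓
  U = 2.24 -> Y = 4.721 ✓
All samples match this transformation.

(a) 3U - 2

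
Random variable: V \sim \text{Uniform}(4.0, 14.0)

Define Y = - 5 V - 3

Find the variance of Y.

For Y = aV + b: Var(Y) = a² * Var(V)
Var(V) = (14 - 4)^2/12 = 8.3333333
Var(Y) = (-5)² * 8.3333333 = 25 * 8.3333333 = 208.33333

208.33333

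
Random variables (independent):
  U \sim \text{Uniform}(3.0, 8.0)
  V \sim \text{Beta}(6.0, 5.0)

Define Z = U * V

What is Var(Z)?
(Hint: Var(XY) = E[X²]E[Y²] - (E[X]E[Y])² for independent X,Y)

Var(XY) = E[X²]E[Y²] - (E[X]E[Y])²
E[U] = 5.5, Var(U) = 2.0833333
E[V] = 0.54545455, Var(V) = 0.020661157
E[U²] = 2.0833333 + 5.5² = 32.333333
E[V²] = 0.020661157 + 0.54545455² = 0.31818182
Var(Z) = 32.333333*0.31818182 - (5.5*0.54545455)²
= 10.287879 - 9 = 1.2878788

1.2878788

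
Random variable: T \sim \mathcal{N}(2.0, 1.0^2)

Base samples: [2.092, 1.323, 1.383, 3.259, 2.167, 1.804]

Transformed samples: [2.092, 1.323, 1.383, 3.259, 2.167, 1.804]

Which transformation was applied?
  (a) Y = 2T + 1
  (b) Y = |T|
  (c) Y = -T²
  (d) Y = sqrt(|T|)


Checking option (b) Y = |T|:
  T = 2.092 -> Y = 2.092 ✓
  T = 1.323 -> Y = 1.323 ✓
  T = 1.383 -> Y = 1.383 ✓
All samples match this transformation.

(b) |T|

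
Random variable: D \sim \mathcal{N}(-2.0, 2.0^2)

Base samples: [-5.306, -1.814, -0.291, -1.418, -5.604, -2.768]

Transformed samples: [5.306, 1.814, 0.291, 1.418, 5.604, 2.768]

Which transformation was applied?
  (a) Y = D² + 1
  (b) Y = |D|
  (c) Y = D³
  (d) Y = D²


Checking option (b) Y = |D|:
  D = -5.306 -> Y = 5.306 ✓
  D = -1.814 -> Y = 1.814 ✓
  D = -0.291 -> Y = 0.291 ✓
All samples match this transformation.

(b) |D|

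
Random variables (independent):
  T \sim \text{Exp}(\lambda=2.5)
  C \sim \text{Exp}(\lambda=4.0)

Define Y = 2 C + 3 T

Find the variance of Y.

For independent RVs: Var(aX + bY) = a²Var(X) + b²Var(Y)
Var(T) = 0.16
Var(C) = 0.0625
Var(Y) = 3²*0.16 + 2²*0.0625
= 9*0.16 + 4*0.0625 = 1.69

1.69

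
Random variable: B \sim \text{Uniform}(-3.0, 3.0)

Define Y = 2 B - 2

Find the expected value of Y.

For Y = 2B - 2:
E[Y] = 2 * E[B] - 2
E[B] = (-3 + 3)/2 = 0
E[Y] = 2 * 0 - 2 = -2

-2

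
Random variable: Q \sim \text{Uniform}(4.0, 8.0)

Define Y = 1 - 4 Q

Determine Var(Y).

For Y = aQ + b: Var(Y) = a² * Var(Q)
Var(Q) = (8 - 4)^2/12 = 1.3333333
Var(Y) = (-4)² * 1.3333333 = 16 * 1.3333333 = 21.333333

21.333333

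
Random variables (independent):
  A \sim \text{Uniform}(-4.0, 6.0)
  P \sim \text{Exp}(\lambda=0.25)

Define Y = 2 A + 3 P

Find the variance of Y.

For independent RVs: Var(aX + bY) = a²Var(X) + b²Var(Y)
Var(A) = 8.3333333
Var(P) = 16
Var(Y) = 2²*8.3333333 + 3²*16
= 4*8.3333333 + 9*16 = 177.33333

177.33333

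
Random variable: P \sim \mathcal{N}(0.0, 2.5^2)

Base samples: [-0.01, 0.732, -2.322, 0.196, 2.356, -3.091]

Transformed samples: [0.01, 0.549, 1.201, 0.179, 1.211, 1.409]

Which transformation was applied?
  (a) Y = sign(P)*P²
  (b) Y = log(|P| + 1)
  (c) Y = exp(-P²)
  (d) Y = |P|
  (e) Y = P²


Checking option (b) Y = log(|P| + 1):
  P = -0.01 -> Y = 0.01 ✓
  P = 0.732 -> Y = 0.549 ✓
  P = -2.322 -> Y = 1.201 ✓
All samples match this transformation.

(b) log(|P| + 1)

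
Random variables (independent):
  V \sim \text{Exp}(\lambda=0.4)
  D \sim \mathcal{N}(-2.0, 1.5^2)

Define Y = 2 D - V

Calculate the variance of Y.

For independent RVs: Var(aX + bY) = a²Var(X) + b²Var(Y)
Var(V) = 6.25
Var(D) = 2.25
Var(Y) = (-1)²*6.25 + 2²*2.25
= 1*6.25 + 4*2.25 = 15.25

15.25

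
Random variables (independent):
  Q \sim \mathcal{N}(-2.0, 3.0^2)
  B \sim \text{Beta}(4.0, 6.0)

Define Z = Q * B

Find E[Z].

For independent RVs: E[XY] = E[X]*E[Y]
E[Q] = -2
E[B] = 0.4
E[Z] = -2 * 0.4 = -0.8

-0.8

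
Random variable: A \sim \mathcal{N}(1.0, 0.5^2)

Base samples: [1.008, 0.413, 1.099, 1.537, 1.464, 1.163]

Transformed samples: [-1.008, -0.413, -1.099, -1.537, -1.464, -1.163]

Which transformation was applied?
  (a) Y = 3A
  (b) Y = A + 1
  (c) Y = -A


Checking option (c) Y = -A:
  A = 1.008 -> Y = -1.008 ✓
  A = 0.413 -> Y = -0.413 ✓
  A = 1.099 -> Y = -1.099 ✓
All samples match this transformation.

(c) -A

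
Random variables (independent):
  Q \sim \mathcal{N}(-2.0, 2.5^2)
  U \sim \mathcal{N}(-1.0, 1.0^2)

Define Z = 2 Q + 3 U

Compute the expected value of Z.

E[Z] = 2*E[Q] + 3*E[U]
E[Q] = -2
E[U] = -1
E[Z] = 2*(-2) + 3*(-1) = -7

-7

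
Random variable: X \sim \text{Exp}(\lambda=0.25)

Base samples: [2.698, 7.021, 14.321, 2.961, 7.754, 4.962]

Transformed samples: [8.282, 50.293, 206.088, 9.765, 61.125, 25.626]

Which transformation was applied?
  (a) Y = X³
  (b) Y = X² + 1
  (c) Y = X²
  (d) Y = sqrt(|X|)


Checking option (b) Y = X² + 1:
  X = 2.698 -> Y = 8.282 ✓
  X = 7.021 -> Y = 50.293 ✓
  X = 14.321 -> Y = 206.088 ✓
All samples match this transformation.

(b) X² + 1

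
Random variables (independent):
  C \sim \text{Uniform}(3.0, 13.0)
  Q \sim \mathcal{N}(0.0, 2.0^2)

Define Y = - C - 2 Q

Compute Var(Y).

For independent RVs: Var(aX + bY) = a²Var(X) + b²Var(Y)
Var(C) = 8.3333333
Var(Q) = 4
Var(Y) = (-1)²*8.3333333 + (-2)²*4
= 1*8.3333333 + 4*4 = 24.333333

24.333333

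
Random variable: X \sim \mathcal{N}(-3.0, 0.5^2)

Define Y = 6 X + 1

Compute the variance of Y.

For Y = aX + b: Var(Y) = a² * Var(X)
Var(X) = 0.5^2 = 0.25
Var(Y) = 6² * 0.25 = 36 * 0.25 = 9

9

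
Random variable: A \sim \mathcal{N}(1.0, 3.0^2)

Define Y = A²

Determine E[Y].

Using E[X²] = Var(X) + (E[X])²:
E[A] = 1
Var(A) = 3.0^2 = 9
E[A²] = 9 + 1² = 9 + 1 = 10

10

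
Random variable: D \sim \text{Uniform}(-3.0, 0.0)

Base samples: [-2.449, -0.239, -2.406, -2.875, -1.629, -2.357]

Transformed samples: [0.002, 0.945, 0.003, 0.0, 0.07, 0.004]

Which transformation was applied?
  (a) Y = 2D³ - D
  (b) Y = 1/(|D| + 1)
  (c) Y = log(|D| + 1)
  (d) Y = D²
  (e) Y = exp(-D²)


Checking option (e) Y = exp(-D²):
  D = -2.449 -> Y = 0.002 ✓
  D = -0.239 -> Y = 0.945 ✓
  D = -2.406 -> Y = 0.003 ✓
All samples match this transformation.

(e) exp(-D²)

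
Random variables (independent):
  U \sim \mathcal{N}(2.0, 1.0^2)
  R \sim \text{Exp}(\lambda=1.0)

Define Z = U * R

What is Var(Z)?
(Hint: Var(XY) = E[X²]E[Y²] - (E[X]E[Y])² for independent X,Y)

Var(XY) = E[X²]E[Y²] - (E[X]E[Y])²
E[U] = 2, Var(U) = 1
E[R] = 1, Var(R) = 1
E[U²] = 1 + 2² = 5
E[R²] = 1 + 1² = 2
Var(Z) = 5*2 - (2*1)²
= 10 - 4 = 6

6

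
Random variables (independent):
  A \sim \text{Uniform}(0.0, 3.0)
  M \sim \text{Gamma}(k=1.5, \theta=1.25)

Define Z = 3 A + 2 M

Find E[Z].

E[Z] = 3*E[A] + 2*E[M]
E[A] = 1.5
E[M] = 1.875
E[Z] = 3*1.5 + 2*1.875 = 8.25

8.25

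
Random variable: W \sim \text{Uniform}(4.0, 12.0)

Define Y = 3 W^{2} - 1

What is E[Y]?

E[Y] = 3*E[W²] - 1
E[W] = 8
E[W²] = Var(W) + (E[W])² = 5.3333333 + 64 = 69.333333
E[Y] = 3*69.333333 - 1 = 207

207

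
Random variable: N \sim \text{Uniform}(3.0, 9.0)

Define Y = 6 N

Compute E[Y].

For Y = 6N:
E[Y] = 6 * E[N]
E[N] = (3 + 9)/2 = 6
E[Y] = 6 * 6 = 36

36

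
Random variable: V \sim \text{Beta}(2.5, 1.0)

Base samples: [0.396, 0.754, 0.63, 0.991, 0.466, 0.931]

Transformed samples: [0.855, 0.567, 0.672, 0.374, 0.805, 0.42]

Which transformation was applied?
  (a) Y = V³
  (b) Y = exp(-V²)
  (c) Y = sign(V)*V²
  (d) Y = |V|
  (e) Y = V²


Checking option (b) Y = exp(-V²):
  V = 0.396 -> Y = 0.855 ✓
  V = 0.754 -> Y = 0.567 ✓
  V = 0.63 -> Y = 0.672 ✓
All samples match this transformation.

(b) exp(-V²)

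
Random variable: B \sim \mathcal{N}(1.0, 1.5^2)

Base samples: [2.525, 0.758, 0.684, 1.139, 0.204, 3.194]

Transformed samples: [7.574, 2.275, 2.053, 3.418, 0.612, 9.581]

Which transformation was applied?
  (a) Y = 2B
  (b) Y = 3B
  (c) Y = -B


Checking option (b) Y = 3B:
  B = 2.525 -> Y = 7.574 ✓
  B = 0.758 -> Y = 2.275 ✓
  B = 0.684 -> Y = 2.053 ✓
All samples match this transformation.

(b) 3B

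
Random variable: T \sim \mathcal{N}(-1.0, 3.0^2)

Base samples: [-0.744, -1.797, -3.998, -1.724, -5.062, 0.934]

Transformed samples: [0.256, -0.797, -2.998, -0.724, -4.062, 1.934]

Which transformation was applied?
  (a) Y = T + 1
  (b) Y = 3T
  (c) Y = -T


Checking option (a) Y = T + 1:
  T = -0.744 -> Y = 0.256 ✓
  T = -1.797 -> Y = -0.797 ✓
  T = -3.998 -> Y = -2.998 ✓
All samples match this transformation.

(a) T + 1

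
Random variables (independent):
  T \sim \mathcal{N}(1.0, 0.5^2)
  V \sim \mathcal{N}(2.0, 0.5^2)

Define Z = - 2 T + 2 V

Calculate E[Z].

E[Z] = -2*E[T] + 2*E[V]
E[T] = 1
E[V] = 2
E[Z] = -2*1 + 2*2 = 2

2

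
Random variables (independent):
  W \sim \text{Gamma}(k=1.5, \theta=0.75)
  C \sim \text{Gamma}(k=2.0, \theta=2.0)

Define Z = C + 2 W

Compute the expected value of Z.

E[Z] = 2*E[W] + 1*E[C]
E[W] = 1.125
E[C] = 4
E[Z] = 2*1.125 + 1*4 = 6.25

6.25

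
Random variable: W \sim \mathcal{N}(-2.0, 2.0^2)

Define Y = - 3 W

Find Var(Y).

For Y = aW + b: Var(Y) = a² * Var(W)
Var(W) = 2.0^2 = 4
Var(Y) = (-3)² * 4 = 9 * 4 = 36

36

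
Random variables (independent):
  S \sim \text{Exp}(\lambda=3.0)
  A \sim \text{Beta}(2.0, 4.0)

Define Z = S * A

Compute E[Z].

For independent RVs: E[XY] = E[X]*E[Y]
E[S] = 0.33333333
E[A] = 0.33333333
E[Z] = 0.33333333 * 0.33333333 = 0.11111111

0.11111111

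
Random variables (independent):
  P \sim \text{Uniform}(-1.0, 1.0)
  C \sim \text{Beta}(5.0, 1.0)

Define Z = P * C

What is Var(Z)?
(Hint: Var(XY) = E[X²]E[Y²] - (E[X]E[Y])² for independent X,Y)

Var(XY) = E[X²]E[Y²] - (E[X]E[Y])²
E[P] = 0, Var(P) = 0.33333333
E[C] = 0.83333333, Var(C) = 0.01984127
E[P²] = 0.33333333 + 0² = 0.33333333
E[C²] = 0.01984127 + 0.83333333² = 0.71428571
Var(Z) = 0.33333333*0.71428571 - (0*0.83333333)²
= 0.23809524 - 0 = 0.23809524

0.23809524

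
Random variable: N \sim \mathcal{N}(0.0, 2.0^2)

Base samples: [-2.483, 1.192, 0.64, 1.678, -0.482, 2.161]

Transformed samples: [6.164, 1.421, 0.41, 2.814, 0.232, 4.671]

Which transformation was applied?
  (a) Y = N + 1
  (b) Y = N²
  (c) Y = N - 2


Checking option (b) Y = N²:
  N = -2.483 -> Y = 6.164 ✓
  N = 1.192 -> Y = 1.421 ✓
  N = 0.64 -> Y = 0.41 ✓
All samples match this transformation.

(b) N²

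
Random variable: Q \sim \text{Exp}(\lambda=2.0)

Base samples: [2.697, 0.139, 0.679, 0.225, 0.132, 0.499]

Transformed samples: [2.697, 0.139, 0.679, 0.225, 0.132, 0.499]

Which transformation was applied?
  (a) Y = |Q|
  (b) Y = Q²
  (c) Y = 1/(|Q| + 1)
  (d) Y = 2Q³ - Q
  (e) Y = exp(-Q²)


Checking option (a) Y = |Q|:
  Q = 2.697 -> Y = 2.697 ✓
  Q = 0.139 -> Y = 0.139 ✓
  Q = 0.679 -> Y = 0.679 ✓
All samples match this transformation.

(a) |Q|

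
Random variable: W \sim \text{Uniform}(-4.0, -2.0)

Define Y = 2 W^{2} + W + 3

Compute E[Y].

E[Y] = 2*E[W²] + 1*E[W] + 3
E[W] = -3
E[W²] = Var(W) + (E[W])² = 0.33333333 + 9 = 9.3333333
E[Y] = 2*9.3333333 + 1*(-3) + 3 = 18.666667

18.666667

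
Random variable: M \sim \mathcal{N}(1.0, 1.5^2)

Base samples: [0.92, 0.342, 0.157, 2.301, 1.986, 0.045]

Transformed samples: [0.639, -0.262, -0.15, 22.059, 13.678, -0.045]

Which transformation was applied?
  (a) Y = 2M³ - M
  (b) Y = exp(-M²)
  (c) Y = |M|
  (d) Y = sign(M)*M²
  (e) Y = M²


Checking option (a) Y = 2M³ - M:
  M = 0.92 -> Y = 0.639 ✓
  M = 0.342 -> Y = -0.262 ✓
  M = 0.157 -> Y = -0.15 ✓
All samples match this transformation.

(a) 2M³ - M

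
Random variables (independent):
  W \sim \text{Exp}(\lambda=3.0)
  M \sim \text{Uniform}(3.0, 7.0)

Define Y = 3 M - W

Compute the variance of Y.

For independent RVs: Var(aX + bY) = a²Var(X) + b²Var(Y)
Var(W) = 0.11111111
Var(M) = 1.3333333
Var(Y) = (-1)²*0.11111111 + 3²*1.3333333
= 1*0.11111111 + 9*1.3333333 = 12.111111

12.111111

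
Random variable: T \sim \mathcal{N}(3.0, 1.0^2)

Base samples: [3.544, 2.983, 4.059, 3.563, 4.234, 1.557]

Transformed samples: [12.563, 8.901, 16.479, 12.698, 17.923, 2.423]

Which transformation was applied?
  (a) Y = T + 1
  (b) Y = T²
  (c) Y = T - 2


Checking option (b) Y = T²:
  T = 3.544 -> Y = 12.563 ✓
  T = 2.983 -> Y = 8.901 ✓
  T = 4.059 -> Y = 16.479 ✓
All samples match this transformation.

(b) T²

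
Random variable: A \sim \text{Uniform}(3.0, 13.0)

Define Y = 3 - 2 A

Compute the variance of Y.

For Y = aA + b: Var(Y) = a² * Var(A)
Var(A) = (13 - 3)^2/12 = 8.3333333
Var(Y) = (-2)² * 8.3333333 = 4 * 8.3333333 = 33.333333

33.333333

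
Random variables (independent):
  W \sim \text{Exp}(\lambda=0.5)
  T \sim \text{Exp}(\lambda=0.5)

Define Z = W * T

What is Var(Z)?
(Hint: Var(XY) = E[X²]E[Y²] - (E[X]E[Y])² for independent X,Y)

Var(XY) = E[X²]E[Y²] - (E[X]E[Y])²
E[W] = 2, Var(W) = 4
E[T] = 2, Var(T) = 4
E[W²] = 4 + 2² = 8
E[T²] = 4 + 2² = 8
Var(Z) = 8*8 - (2*2)²
= 64 - 16 = 48

48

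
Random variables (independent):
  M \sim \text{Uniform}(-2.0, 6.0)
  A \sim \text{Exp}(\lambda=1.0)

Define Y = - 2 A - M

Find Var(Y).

For independent RVs: Var(aX + bY) = a²Var(X) + b²Var(Y)
Var(M) = 5.3333333
Var(A) = 1
Var(Y) = (-1)²*5.3333333 + (-2)²*1
= 1*5.3333333 + 4*1 = 9.3333333

9.3333333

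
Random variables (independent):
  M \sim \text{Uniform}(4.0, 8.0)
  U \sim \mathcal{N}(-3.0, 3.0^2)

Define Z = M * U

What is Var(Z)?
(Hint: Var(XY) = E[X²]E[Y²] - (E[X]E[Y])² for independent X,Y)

Var(XY) = E[X²]E[Y²] - (E[X]E[Y])²
E[M] = 6, Var(M) = 1.3333333
E[U] = -3, Var(U) = 9
E[M²] = 1.3333333 + 6² = 37.333333
E[U²] = 9 + (-3)² = 18
Var(Z) = 37.333333*18 - (6*(-3))²
= 672 - 324 = 348

348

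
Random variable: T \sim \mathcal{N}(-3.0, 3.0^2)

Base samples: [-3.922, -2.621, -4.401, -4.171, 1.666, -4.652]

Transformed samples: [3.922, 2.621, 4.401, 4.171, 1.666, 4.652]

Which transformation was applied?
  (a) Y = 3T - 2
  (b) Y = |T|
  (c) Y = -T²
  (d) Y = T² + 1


Checking option (b) Y = |T|:
  T = -3.922 -> Y = 3.922 ✓
  T = -2.621 -> Y = 2.621 ✓
  T = -4.401 -> Y = 4.401 ✓
All samples match this transformation.

(b) |T|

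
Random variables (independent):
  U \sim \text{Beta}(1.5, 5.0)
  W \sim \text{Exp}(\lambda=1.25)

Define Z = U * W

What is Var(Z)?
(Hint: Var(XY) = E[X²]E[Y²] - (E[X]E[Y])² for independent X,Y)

Var(XY) = E[X²]E[Y²] - (E[X]E[Y])²
E[U] = 0.23076923, Var(U) = 0.023668639
E[W] = 0.8, Var(W) = 0.64
E[U²] = 0.023668639 + 0.23076923² = 0.076923077
E[W²] = 0.64 + 0.8² = 1.28
Var(Z) = 0.076923077*1.28 - (0.23076923*0.8)²
= 0.098461538 - 0.03408284 = 0.064378698

0.064378698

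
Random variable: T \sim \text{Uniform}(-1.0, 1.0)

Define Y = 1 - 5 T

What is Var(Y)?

For Y = aT + b: Var(Y) = a² * Var(T)
Var(T) = (1 + 1)^2/12 = 0.33333333
Var(Y) = (-5)² * 0.33333333 = 25 * 0.33333333 = 8.3333333

8.3333333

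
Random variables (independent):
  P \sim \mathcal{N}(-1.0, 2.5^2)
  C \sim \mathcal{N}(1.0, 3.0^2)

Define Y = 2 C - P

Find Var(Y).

For independent RVs: Var(aX + bY) = a²Var(X) + b²Var(Y)
Var(P) = 6.25
Var(C) = 9
Var(Y) = (-1)²*6.25 + 2²*9
= 1*6.25 + 4*9 = 42.25

42.25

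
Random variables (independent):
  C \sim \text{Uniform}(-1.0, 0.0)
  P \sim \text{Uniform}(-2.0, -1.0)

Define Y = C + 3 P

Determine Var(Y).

For independent RVs: Var(aX + bY) = a²Var(X) + b²Var(Y)
Var(C) = 0.083333333
Var(P) = 0.083333333
Var(Y) = 1²*0.083333333 + 3²*0.083333333
= 1*0.083333333 + 9*0.083333333 = 0.83333333

0.83333333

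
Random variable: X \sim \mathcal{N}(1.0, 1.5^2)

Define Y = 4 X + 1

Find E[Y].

For Y = 4X + 1:
E[Y] = 4 * E[X] + 1
E[X] = 1.0 = 1
E[Y] = 4 * 1 + 1 = 5

5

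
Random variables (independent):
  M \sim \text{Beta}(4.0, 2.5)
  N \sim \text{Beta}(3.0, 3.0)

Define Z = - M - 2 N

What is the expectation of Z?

E[Z] = -1*E[M] - 2*E[N]
E[M] = 0.61538462
E[N] = 0.5
E[Z] = -1*0.61538462 - 2*0.5 = -1.6153846

-1.6153846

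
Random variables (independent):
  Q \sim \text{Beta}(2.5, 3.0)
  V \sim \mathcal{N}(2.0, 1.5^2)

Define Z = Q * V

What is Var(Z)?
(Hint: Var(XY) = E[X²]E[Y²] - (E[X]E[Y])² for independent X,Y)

Var(XY) = E[X²]E[Y²] - (E[X]E[Y])²
E[Q] = 0.45454545, Var(Q) = 0.038143675
E[V] = 2, Var(V) = 2.25
E[Q²] = 0.038143675 + 0.45454545² = 0.24475524
E[V²] = 2.25 + 2² = 6.25
Var(Z) = 0.24475524*6.25 - (0.45454545*2)²
= 1.5297203 - 0.82644628 = 0.703274

0.703274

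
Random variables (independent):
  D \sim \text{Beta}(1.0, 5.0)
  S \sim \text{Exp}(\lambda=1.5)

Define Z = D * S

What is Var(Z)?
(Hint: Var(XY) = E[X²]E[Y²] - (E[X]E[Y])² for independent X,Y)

Var(XY) = E[X²]E[Y²] - (E[X]E[Y])²
E[D] = 0.16666667, Var(D) = 0.01984127
E[S] = 0.66666667, Var(S) = 0.44444444
E[D²] = 0.01984127 + 0.16666667² = 0.047619048
E[S²] = 0.44444444 + 0.66666667² = 0.88888889
Var(Z) = 0.047619048*0.88888889 - (0.16666667*0.66666667)²
= 0.042328042 - 0.012345679 = 0.029982363

0.029982363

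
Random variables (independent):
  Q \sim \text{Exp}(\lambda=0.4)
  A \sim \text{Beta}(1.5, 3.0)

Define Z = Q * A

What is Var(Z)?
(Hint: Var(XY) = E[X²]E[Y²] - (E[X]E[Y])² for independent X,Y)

Var(XY) = E[X²]E[Y²] - (E[X]E[Y])²
E[Q] = 2.5, Var(Q) = 6.25
E[A] = 0.33333333, Var(A) = 0.04040404
E[Q²] = 6.25 + 2.5² = 12.5
E[A²] = 0.04040404 + 0.33333333² = 0.15151515
Var(Z) = 12.5*0.15151515 - (2.5*0.33333333)²
= 1.8939394 - 0.69444444 = 1.1994949

1.1994949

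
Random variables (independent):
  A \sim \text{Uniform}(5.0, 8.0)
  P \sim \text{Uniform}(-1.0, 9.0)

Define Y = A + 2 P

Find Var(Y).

For independent RVs: Var(aX + bY) = a²Var(X) + b²Var(Y)
Var(A) = 0.75
Var(P) = 8.3333333
Var(Y) = 1²*0.75 + 2²*8.3333333
= 1*0.75 + 4*8.3333333 = 34.083333

34.083333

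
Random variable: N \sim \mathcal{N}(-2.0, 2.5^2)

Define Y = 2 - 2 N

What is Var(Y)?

For Y = aN + b: Var(Y) = a² * Var(N)
Var(N) = 2.5^2 = 6.25
Var(Y) = (-2)² * 6.25 = 4 * 6.25 = 25

25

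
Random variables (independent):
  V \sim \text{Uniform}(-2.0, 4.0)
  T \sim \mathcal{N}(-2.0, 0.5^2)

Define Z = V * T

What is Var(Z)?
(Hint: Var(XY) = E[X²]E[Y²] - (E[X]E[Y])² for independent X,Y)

Var(XY) = E[X²]E[Y²] - (E[X]E[Y])²
E[V] = 1, Var(V) = 3
E[T] = -2, Var(T) = 0.25
E[V²] = 3 + 1² = 4
E[T²] = 0.25 + (-2)² = 4.25
Var(Z) = 4*4.25 - (1*(-2))²
= 17 - 4 = 13

13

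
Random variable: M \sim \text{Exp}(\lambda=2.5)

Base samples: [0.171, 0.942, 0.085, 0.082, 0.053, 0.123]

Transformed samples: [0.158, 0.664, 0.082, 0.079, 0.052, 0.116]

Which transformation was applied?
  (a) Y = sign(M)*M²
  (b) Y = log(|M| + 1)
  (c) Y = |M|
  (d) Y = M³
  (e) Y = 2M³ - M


Checking option (b) Y = log(|M| + 1):
  M = 0.171 -> Y = 0.158 ✓
  M = 0.942 -> Y = 0.664 ✓
  M = 0.085 -> Y = 0.082 ✓
All samples match this transformation.

(b) log(|M| + 1)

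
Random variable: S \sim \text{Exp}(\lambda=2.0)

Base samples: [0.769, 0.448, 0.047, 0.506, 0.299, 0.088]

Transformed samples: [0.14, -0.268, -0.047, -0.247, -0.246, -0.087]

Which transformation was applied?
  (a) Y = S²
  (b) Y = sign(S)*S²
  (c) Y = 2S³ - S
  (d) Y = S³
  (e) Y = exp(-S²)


Checking option (c) Y = 2S³ - S:
  S = 0.769 -> Y = 0.14 ✓
  S = 0.448 -> Y = -0.268 ✓
  S = 0.047 -> Y = -0.047 ✓
All samples match this transformation.

(c) 2S³ - S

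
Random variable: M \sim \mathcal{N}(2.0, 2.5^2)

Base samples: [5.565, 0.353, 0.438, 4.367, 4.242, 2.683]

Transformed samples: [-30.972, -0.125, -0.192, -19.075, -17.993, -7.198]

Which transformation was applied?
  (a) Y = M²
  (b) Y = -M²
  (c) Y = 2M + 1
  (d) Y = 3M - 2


Checking option (b) Y = -M²:
  M = 5.565 -> Y = -30.972 ✓
  M = 0.353 -> Y = -0.125 ✓
  M = 0.438 -> Y = -0.192 ✓
All samples match this transformation.

(b) -M²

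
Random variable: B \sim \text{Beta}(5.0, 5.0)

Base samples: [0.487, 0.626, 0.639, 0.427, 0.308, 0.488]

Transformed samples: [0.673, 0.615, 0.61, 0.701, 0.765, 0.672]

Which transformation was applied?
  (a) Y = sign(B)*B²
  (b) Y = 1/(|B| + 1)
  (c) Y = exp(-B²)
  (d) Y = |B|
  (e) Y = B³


Checking option (b) Y = 1/(|B| + 1):
  B = 0.487 -> Y = 0.673 ✓
  B = 0.626 -> Y = 0.615 ✓
  B = 0.639 -> Y = 0.61 ✓
All samples match this transformation.

(b) 1/(|B| + 1)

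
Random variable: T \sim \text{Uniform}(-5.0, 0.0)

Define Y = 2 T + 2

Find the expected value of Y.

For Y = 2T + 2:
E[Y] = 2 * E[T] + 2
E[T] = (-5 + 0)/2 = -2.5
E[Y] = 2 * (-2.5) + 2 = -3

-3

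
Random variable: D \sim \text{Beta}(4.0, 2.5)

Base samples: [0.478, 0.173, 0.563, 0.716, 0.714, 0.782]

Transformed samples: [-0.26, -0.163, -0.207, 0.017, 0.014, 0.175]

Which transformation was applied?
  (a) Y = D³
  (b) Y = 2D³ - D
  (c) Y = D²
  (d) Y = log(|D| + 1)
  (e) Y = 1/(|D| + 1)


Checking option (b) Y = 2D³ - D:
  D = 0.478 -> Y = -0.26 ✓
  D = 0.173 -> Y = -0.163 ✓
  D = 0.563 -> Y = -0.207 ✓
All samples match this transformation.

(b) 2D³ - D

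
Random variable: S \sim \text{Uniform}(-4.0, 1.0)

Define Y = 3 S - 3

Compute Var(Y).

For Y = aS + b: Var(Y) = a² * Var(S)
Var(S) = (1 + 4)^2/12 = 2.0833333
Var(Y) = 3² * 2.0833333 = 9 * 2.0833333 = 18.75

18.75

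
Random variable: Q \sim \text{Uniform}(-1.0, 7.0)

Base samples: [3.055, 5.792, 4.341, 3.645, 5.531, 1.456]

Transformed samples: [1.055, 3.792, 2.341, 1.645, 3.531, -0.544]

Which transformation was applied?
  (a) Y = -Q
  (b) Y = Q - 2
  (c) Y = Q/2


Checking option (b) Y = Q - 2:
  Q = 3.055 -> Y = 1.055 ✓
  Q = 5.792 -> Y = 3.792 ✓
  Q = 4.341 -> Y = 2.341 ✓
All samples match this transformation.

(b) Q - 2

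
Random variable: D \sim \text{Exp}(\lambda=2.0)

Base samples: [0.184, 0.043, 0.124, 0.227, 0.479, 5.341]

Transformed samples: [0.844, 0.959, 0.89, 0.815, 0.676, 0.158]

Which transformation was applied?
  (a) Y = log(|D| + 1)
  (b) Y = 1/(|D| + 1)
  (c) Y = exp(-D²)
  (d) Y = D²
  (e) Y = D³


Checking option (b) Y = 1/(|D| + 1):
  D = 0.184 -> Y = 0.844 ✓
  D = 0.043 -> Y = 0.959 ✓
  D = 0.124 -> Y = 0.89 ✓
All samples match this transformation.

(b) 1/(|D| + 1)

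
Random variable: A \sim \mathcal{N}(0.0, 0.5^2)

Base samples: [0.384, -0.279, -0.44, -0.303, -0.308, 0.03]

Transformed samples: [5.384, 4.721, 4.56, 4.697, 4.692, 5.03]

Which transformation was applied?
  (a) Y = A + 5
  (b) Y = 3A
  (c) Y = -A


Checking option (a) Y = A + 5:
  A = 0.384 -> Y = 5.384 ✓
  A = -0.279 -> Y = 4.721 ✓
  A = -0.44 -> Y = 4.56 ✓
All samples match this transformation.

(a) A + 5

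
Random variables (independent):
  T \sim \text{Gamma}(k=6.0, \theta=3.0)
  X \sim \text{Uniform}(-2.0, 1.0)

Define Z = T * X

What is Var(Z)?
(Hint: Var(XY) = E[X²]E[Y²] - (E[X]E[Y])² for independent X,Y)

Var(XY) = E[X²]E[Y²] - (E[X]E[Y])²
E[T] = 18, Var(T) = 54
E[X] = -0.5, Var(X) = 0.75
E[T²] = 54 + 18² = 378
E[X²] = 0.75 + (-0.5)² = 1
Var(Z) = 378*1 - (18*(-0.5))²
= 378 - 81 = 297

297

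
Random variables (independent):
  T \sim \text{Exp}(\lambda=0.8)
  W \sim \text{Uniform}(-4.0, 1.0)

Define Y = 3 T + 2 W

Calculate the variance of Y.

For independent RVs: Var(aX + bY) = a²Var(X) + b²Var(Y)
Var(T) = 1.5625
Var(W) = 2.0833333
Var(Y) = 3²*1.5625 + 2²*2.0833333
= 9*1.5625 + 4*2.0833333 = 22.395833

22.395833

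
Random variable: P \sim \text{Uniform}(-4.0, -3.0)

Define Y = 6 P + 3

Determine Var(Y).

For Y = aP + b: Var(Y) = a² * Var(P)
Var(P) = (-3 + 4)^2/12 = 0.083333333
Var(Y) = 6² * 0.083333333 = 36 * 0.083333333 = 3

3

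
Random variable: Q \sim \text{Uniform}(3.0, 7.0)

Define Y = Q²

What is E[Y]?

Using E[X²] = Var(X) + (E[X])²:
E[Q] = 5
Var(Q) = (7 - 3)^2/12 = 1.3333333
E[Q²] = 1.3333333 + 5² = 1.3333333 + 25 = 26.333333

26.333333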